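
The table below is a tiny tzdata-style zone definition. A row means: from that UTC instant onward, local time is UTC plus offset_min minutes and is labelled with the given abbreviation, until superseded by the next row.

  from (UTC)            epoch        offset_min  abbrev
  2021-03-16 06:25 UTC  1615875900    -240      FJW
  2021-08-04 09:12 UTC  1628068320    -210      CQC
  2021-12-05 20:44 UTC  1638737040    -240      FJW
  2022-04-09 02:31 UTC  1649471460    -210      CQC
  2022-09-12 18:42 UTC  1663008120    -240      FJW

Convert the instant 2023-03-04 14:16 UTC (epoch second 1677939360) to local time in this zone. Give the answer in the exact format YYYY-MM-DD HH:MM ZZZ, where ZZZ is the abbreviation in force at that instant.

Query: 2023-03-04 14:16 UTC
Rule 5/5 (FJW, -04:00): 2022-09-12 18:42 UTC ≤ query < +∞
14·60 + 16 - 240 = 616 min
616 = 0·1440 + 616; 616 = 10·60 + 16 → 10:16, same day
→ 2023-03-04 10:16 FJW

2023-03-04 10:16 FJW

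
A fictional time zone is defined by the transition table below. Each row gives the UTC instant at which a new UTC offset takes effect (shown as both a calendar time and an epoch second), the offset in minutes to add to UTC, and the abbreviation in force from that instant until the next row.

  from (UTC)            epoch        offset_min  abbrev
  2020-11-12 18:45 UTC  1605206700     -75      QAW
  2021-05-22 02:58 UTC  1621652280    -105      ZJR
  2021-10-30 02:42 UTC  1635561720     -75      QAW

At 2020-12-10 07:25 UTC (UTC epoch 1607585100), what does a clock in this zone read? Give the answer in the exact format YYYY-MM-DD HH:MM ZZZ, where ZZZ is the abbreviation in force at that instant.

Query: 2020-12-10 07:25 UTC
Rule 1/3 (QAW, -01:15): 2020-11-12 18:45 UTC ≤ query < 2021-05-22 02:58 UTC
7·60 + 25 - 75 = 370 min
370 = 0·1440 + 370; 370 = 6·60 + 10 → 06:10, same day
→ 2020-12-10 06:10 QAW

2020-12-10 06:10 QAW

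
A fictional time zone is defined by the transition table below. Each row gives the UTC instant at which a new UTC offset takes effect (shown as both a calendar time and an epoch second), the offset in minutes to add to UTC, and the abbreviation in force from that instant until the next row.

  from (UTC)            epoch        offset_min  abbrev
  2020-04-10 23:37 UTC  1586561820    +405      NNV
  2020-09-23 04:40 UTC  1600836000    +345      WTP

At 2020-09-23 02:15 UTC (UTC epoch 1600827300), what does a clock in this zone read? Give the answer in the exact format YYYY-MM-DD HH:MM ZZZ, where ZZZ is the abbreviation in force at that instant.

2020-09-23 09:00 NNV

Query: 2020-09-23 02:15 UTC
Rule 1/2 (NNV, +06:45): 2020-04-10 23:37 UTC ≤ query < 2020-09-23 04:40 UTC
2·60 + 15 + 405 = 540 min
540 = 0·1440 + 540; 540 = 9·60 + 0 → 09:00, same day
→ 2020-09-23 09:00 NNV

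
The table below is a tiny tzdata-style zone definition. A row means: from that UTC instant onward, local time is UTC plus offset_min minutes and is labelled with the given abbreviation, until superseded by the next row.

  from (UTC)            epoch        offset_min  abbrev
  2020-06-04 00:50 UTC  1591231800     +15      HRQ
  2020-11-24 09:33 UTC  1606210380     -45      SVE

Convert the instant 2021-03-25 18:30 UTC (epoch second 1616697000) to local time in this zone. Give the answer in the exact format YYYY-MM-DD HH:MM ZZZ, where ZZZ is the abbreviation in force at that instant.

Query: 2021-03-25 18:30 UTC
Rule 2/2 (SVE, -00:45): 2020-11-24 09:33 UTC ≤ query < +∞
18·60 + 30 - 45 = 1065 min
1065 = 0·1440 + 1065; 1065 = 17·60 + 45 → 17:45, same day
→ 2021-03-25 17:45 SVE

2021-03-25 17:45 SVE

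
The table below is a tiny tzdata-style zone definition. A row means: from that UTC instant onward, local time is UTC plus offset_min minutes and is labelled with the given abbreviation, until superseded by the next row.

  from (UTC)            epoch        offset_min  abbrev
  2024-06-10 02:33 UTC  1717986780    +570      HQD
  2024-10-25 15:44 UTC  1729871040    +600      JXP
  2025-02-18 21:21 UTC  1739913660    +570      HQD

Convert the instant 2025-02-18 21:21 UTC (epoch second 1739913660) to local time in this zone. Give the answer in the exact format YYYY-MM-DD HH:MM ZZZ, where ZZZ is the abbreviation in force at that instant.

2025-02-19 06:51 HQD

Query: 2025-02-18 21:21 UTC
Rule 3/3 (HQD, +09:30): 2025-02-18 21:21 UTC ≤ query < +∞
21·60 + 21 + 570 = 1851 min
1851 = 1·1440 + 411; 411 = 6·60 + 51 → 06:51, 2025-02-18 + 1 day = 2025-02-19
→ 2025-02-19 06:51 HQD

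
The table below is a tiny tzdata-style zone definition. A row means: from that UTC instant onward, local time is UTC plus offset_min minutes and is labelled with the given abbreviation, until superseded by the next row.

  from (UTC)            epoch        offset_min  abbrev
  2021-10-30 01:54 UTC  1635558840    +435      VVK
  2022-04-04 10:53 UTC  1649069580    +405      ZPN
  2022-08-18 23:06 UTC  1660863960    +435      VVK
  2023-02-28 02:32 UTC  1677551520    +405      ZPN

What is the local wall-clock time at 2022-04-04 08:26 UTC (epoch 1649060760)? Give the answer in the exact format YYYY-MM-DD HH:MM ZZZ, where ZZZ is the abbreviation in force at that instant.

2022-04-04 15:41 VVK

Query: 2022-04-04 08:26 UTC
Rule 1/4 (VVK, +07:15): 2021-10-30 01:54 UTC ≤ query < 2022-04-04 10:53 UTC
8·60 + 26 + 435 = 941 min
941 = 0·1440 + 941; 941 = 15·60 + 41 → 15:41, same day
→ 2022-04-04 15:41 VVK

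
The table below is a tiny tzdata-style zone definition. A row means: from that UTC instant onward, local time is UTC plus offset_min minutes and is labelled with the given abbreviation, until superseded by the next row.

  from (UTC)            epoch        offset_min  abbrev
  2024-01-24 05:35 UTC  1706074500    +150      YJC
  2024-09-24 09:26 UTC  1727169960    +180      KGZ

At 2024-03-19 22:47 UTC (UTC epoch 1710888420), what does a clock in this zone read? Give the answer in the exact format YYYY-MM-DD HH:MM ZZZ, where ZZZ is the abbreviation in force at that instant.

Query: 2024-03-19 22:47 UTC
Rule 1/2 (YJC, +02:30): 2024-01-24 05:35 UTC ≤ query < 2024-09-24 09:26 UTC
22·60 + 47 + 150 = 1517 min
1517 = 1·1440 + 77; 77 = 1·60 + 17 → 01:17, 2024-03-19 + 1 day = 2024-03-20
→ 2024-03-20 01:17 YJC

2024-03-20 01:17 YJC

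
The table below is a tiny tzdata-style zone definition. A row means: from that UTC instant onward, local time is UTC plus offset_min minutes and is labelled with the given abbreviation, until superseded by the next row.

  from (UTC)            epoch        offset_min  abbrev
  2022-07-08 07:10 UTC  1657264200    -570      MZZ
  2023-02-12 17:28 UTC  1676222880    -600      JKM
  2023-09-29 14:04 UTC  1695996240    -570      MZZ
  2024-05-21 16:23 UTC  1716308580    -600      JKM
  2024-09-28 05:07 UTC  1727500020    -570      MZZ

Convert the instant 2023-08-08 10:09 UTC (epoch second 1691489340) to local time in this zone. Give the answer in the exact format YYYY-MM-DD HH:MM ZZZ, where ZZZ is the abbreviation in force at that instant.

Query: 2023-08-08 10:09 UTC
Rule 2/5 (JKM, -10:00): 2023-02-12 17:28 UTC ≤ query < 2023-09-29 14:04 UTC
10·60 + 9 - 600 = 9 min
9 = 0·1440 + 9; 9 = 0·60 + 9 → 00:09, same day
→ 2023-08-08 00:09 JKM

2023-08-08 00:09 JKM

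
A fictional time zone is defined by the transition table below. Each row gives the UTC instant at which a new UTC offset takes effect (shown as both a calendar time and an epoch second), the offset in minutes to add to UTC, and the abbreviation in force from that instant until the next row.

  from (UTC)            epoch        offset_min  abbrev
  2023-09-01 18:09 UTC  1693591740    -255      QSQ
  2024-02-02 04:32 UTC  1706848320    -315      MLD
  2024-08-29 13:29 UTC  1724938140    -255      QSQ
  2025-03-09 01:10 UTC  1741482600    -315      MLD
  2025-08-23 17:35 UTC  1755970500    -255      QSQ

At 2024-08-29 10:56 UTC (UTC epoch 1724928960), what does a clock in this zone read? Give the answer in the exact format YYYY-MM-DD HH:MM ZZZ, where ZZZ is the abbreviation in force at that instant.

2024-08-29 05:41 MLD

Query: 2024-08-29 10:56 UTC
Rule 2/5 (MLD, -05:15): 2024-02-02 04:32 UTC ≤ query < 2024-08-29 13:29 UTC
10·60 + 56 - 315 = 341 min
341 = 0·1440 + 341; 341 = 5·60 + 41 → 05:41, same day
→ 2024-08-29 05:41 MLD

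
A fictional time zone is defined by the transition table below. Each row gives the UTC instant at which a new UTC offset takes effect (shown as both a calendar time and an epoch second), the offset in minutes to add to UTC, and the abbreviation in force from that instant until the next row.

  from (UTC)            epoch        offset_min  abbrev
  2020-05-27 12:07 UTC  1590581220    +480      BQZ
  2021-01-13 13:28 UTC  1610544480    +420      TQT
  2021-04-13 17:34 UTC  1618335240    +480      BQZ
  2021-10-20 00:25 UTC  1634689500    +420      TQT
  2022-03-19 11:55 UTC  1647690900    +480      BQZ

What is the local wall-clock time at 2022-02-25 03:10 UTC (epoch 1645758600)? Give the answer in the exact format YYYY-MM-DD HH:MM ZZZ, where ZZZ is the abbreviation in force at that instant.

2022-02-25 10:10 TQT

Query: 2022-02-25 03:10 UTC
Rule 4/5 (TQT, +07:00): 2021-10-20 00:25 UTC ≤ query < 2022-03-19 11:55 UTC
3·60 + 10 + 420 = 610 min
610 = 0·1440 + 610; 610 = 10·60 + 10 → 10:10, same day
→ 2022-02-25 10:10 TQT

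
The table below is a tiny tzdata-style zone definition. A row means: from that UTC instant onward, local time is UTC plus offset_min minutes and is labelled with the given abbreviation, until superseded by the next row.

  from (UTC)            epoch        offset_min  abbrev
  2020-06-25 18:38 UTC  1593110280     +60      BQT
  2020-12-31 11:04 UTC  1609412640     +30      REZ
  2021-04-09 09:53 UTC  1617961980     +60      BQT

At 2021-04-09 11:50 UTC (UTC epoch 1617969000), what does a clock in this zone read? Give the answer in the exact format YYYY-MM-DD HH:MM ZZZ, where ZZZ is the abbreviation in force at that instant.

Query: 2021-04-09 11:50 UTC
Rule 3/3 (BQT, +01:00): 2021-04-09 09:53 UTC ≤ query < +∞
11·60 + 50 + 60 = 770 min
770 = 0·1440 + 770; 770 = 12·60 + 50 → 12:50, same day
→ 2021-04-09 12:50 BQT

2021-04-09 12:50 BQT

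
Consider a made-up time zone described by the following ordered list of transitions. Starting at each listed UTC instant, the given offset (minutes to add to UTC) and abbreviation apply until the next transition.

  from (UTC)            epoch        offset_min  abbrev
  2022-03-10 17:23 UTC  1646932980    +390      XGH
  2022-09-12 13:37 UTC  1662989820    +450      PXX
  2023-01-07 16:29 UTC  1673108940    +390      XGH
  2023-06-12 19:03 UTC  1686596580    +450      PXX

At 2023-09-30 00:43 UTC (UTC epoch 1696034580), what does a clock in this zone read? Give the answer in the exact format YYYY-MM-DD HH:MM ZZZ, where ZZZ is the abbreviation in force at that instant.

Query: 2023-09-30 00:43 UTC
Rule 4/4 (PXX, +07:30): 2023-06-12 19:03 UTC ≤ query < +∞
0·60 + 43 + 450 = 493 min
493 = 0·1440 + 493; 493 = 8·60 + 13 → 08:13, same day
→ 2023-09-30 08:13 PXX

2023-09-30 08:13 PXX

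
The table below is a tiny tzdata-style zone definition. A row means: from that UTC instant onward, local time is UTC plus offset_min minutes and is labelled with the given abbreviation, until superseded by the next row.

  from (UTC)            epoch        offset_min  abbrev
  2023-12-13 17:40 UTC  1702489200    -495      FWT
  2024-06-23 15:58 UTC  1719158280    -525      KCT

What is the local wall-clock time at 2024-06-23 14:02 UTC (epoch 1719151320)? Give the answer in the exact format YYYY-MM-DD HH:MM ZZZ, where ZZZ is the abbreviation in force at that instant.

Query: 2024-06-23 14:02 UTC
Rule 1/2 (FWT, -08:15): 2023-12-13 17:40 UTC ≤ query < 2024-06-23 15:58 UTC
14·60 + 2 - 495 = 347 min
347 = 0·1440 + 347; 347 = 5·60 + 47 → 05:47, same day
→ 2024-06-23 05:47 FWT

2024-06-23 05:47 FWT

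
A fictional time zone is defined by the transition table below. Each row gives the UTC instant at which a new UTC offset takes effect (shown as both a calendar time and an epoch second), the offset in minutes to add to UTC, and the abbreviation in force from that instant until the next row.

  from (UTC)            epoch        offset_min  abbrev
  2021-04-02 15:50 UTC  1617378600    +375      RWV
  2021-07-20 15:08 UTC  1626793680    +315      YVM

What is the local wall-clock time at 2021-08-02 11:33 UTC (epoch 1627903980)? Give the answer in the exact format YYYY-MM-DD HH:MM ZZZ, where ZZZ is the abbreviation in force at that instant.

2021-08-02 16:48 YVM

Query: 2021-08-02 11:33 UTC
Rule 2/2 (YVM, +05:15): 2021-07-20 15:08 UTC ≤ query < +∞
11·60 + 33 + 315 = 1008 min
1008 = 0·1440 + 1008; 1008 = 16·60 + 48 → 16:48, same day
→ 2021-08-02 16:48 YVM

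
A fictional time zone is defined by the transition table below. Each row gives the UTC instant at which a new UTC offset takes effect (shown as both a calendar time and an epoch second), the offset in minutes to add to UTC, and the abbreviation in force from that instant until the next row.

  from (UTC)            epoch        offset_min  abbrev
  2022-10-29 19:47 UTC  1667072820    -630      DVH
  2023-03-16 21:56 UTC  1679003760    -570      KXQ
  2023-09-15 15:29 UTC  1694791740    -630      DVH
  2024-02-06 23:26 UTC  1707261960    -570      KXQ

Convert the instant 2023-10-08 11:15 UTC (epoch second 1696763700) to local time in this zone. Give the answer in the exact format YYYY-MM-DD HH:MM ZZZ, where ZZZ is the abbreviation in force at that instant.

Query: 2023-10-08 11:15 UTC
Rule 3/4 (DVH, -10:30): 2023-09-15 15:29 UTC ≤ query < 2024-02-06 23:26 UTC
11·60 + 15 - 630 = 45 min
45 = 0·1440 + 45; 45 = 0·60 + 45 → 00:45, same day
→ 2023-10-08 00:45 DVH

2023-10-08 00:45 DVH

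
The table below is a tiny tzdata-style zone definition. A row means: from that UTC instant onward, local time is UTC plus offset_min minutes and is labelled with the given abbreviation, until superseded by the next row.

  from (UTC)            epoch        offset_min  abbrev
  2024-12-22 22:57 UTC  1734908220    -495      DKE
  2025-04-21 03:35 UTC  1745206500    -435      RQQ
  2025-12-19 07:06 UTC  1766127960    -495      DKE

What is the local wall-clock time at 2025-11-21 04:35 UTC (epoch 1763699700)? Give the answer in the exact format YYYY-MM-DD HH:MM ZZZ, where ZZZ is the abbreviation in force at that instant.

Query: 2025-11-21 04:35 UTC
Rule 2/3 (RQQ, -07:15): 2025-04-21 03:35 UTC ≤ query < 2025-12-19 07:06 UTC
4·60 + 35 - 435 = -160 min
-160 = -1·1440 + 1280; 1280 = 21·60 + 20 → 21:20, 2025-11-21 - 1 day = 2025-11-20
→ 2025-11-20 21:20 RQQ

2025-11-20 21:20 RQQ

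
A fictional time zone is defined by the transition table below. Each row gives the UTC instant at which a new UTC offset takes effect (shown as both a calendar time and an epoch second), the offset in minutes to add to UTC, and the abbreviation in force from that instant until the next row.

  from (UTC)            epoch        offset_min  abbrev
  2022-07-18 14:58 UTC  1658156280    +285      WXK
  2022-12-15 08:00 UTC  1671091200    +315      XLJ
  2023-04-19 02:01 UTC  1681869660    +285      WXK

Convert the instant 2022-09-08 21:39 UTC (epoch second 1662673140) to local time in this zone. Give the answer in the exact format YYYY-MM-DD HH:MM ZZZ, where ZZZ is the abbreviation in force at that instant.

2022-09-09 02:24 WXK

Query: 2022-09-08 21:39 UTC
Rule 1/3 (WXK, +04:45): 2022-07-18 14:58 UTC ≤ query < 2022-12-15 08:00 UTC
21·60 + 39 + 285 = 1584 min
1584 = 1·1440 + 144; 144 = 2·60 + 24 → 02:24, 2022-09-08 + 1 day = 2022-09-09
→ 2022-09-09 02:24 WXK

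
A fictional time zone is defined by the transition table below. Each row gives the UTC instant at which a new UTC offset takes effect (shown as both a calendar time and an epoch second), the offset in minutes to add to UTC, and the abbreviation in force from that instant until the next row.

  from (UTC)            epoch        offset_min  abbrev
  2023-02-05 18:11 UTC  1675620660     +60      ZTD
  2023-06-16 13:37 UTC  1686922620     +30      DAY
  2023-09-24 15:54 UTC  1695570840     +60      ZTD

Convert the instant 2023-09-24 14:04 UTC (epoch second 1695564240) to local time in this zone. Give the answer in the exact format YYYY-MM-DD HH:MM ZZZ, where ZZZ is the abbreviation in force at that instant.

2023-09-24 14:34 DAY

Query: 2023-09-24 14:04 UTC
Rule 2/3 (DAY, +00:30): 2023-06-16 13:37 UTC ≤ query < 2023-09-24 15:54 UTC
14·60 + 4 + 30 = 874 min
874 = 0·1440 + 874; 874 = 14·60 + 34 → 14:34, same day
→ 2023-09-24 14:34 DAY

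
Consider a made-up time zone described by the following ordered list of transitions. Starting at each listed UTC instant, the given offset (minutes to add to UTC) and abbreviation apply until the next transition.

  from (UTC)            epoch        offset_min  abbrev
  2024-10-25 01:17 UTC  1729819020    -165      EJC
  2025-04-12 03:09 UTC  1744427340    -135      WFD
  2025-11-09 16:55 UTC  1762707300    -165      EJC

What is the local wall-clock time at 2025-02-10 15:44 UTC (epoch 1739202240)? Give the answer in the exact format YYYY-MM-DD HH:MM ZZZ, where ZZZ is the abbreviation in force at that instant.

2025-02-10 12:59 EJC

Query: 2025-02-10 15:44 UTC
Rule 1/3 (EJC, -02:45): 2024-10-25 01:17 UTC ≤ query < 2025-04-12 03:09 UTC
15·60 + 44 - 165 = 779 min
779 = 0·1440 + 779; 779 = 12·60 + 59 → 12:59, same day
→ 2025-02-10 12:59 EJC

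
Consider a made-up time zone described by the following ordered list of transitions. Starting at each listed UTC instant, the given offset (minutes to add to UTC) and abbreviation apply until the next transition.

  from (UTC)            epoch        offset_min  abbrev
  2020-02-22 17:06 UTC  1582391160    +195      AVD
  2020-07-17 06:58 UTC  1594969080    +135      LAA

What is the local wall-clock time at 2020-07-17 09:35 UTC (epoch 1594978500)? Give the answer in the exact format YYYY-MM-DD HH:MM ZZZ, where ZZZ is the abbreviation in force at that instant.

Query: 2020-07-17 09:35 UTC
Rule 2/2 (LAA, +02:15): 2020-07-17 06:58 UTC ≤ query < +∞
9·60 + 35 + 135 = 710 min
710 = 0·1440 + 710; 710 = 11·60 + 50 → 11:50, same day
→ 2020-07-17 11:50 LAA

2020-07-17 11:50 LAA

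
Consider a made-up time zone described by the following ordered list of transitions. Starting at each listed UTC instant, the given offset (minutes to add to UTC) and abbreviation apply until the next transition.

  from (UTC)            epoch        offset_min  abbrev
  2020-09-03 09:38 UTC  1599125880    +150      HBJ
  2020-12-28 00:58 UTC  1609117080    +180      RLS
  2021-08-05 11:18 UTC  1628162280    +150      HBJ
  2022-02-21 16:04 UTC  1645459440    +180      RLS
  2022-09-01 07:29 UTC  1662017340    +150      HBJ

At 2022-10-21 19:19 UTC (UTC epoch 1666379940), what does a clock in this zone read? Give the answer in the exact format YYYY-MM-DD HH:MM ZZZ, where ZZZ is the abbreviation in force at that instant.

Query: 2022-10-21 19:19 UTC
Rule 5/5 (HBJ, +02:30): 2022-09-01 07:29 UTC ≤ query < +∞
19·60 + 19 + 150 = 1309 min
1309 = 0·1440 + 1309; 1309 = 21·60 + 49 → 21:49, same day
→ 2022-10-21 21:49 HBJ

2022-10-21 21:49 HBJ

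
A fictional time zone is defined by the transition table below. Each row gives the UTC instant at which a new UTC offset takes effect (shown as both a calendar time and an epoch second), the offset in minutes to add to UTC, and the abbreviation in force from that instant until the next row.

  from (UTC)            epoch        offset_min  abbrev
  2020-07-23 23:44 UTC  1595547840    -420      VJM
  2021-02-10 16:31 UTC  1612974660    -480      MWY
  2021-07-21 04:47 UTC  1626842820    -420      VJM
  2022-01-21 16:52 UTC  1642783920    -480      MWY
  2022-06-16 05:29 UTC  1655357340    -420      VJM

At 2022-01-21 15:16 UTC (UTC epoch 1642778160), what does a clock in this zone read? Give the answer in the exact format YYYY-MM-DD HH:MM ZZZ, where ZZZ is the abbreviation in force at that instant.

Query: 2022-01-21 15:16 UTC
Rule 3/5 (VJM, -07:00): 2021-07-21 04:47 UTC ≤ query < 2022-01-21 16:52 UTC
15·60 + 16 - 420 = 496 min
496 = 0·1440 + 496; 496 = 8·60 + 16 → 08:16, same day
→ 2022-01-21 08:16 VJM

2022-01-21 08:16 VJM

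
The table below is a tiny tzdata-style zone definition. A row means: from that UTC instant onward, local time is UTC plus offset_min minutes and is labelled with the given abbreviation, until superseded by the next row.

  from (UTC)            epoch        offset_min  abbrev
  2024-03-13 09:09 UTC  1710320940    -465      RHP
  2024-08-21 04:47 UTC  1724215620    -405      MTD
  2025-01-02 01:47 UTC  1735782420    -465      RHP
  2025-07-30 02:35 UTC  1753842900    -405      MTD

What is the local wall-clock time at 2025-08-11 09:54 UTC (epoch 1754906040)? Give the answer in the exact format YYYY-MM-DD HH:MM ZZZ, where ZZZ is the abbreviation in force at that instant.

Query: 2025-08-11 09:54 UTC
Rule 4/4 (MTD, -06:45): 2025-07-30 02:35 UTC ≤ query < +∞
9·60 + 54 - 405 = 189 min
189 = 0·1440 + 189; 189 = 3·60 + 9 → 03:09, same day
→ 2025-08-11 03:09 MTD

2025-08-11 03:09 MTD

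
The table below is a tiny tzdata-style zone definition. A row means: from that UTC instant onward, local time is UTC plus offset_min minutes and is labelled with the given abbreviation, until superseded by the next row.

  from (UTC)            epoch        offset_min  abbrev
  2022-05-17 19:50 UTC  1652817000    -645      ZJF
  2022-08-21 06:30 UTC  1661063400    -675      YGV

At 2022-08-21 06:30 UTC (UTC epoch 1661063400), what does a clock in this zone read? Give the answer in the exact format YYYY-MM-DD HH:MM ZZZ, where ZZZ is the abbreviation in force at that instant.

Query: 2022-08-21 06:30 UTC
Rule 2/2 (YGV, -11:15): 2022-08-21 06:30 UTC ≤ query < +∞
6·60 + 30 - 675 = -285 min
-285 = -1·1440 + 1155; 1155 = 19·60 + 15 → 19:15, 2022-08-21 - 1 day = 2022-08-20
→ 2022-08-20 19:15 YGV

2022-08-20 19:15 YGV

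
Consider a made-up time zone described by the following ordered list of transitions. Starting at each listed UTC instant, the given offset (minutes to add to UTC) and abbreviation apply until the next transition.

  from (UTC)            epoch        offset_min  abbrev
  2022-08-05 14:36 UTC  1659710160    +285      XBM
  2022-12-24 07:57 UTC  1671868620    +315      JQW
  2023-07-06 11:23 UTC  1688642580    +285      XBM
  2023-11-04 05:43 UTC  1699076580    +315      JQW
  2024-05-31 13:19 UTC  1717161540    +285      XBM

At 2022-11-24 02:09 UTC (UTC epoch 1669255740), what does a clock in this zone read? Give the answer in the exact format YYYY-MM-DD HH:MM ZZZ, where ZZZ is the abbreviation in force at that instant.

2022-11-24 06:54 XBM

Query: 2022-11-24 02:09 UTC
Rule 1/5 (XBM, +04:45): 2022-08-05 14:36 UTC ≤ query < 2022-12-24 07:57 UTC
2·60 + 9 + 285 = 414 min
414 = 0·1440 + 414; 414 = 6·60 + 54 → 06:54, same day
→ 2022-11-24 06:54 XBM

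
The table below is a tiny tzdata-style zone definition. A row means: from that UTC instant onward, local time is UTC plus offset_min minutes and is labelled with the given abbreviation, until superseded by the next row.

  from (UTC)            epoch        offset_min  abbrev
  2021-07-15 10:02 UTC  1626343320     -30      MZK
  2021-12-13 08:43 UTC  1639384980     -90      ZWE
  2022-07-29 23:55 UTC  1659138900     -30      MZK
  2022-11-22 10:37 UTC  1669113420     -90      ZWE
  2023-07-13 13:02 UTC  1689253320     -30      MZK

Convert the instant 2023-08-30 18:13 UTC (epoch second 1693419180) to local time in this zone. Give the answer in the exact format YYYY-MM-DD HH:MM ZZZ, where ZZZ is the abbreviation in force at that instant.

Query: 2023-08-30 18:13 UTC
Rule 5/5 (MZK, -00:30): 2023-07-13 13:02 UTC ≤ query < +∞
18·60 + 13 - 30 = 1063 min
1063 = 0·1440 + 1063; 1063 = 17·60 + 43 → 17:43, same day
→ 2023-08-30 17:43 MZK

2023-08-30 17:43 MZK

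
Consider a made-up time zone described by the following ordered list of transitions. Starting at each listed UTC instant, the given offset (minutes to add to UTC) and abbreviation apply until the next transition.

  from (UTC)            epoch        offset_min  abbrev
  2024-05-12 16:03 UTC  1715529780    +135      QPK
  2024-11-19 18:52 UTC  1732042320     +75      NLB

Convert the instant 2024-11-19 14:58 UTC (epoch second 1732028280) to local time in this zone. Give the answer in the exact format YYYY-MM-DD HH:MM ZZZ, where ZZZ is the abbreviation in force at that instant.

2024-11-19 17:13 QPK

Query: 2024-11-19 14:58 UTC
Rule 1/2 (QPK, +02:15): 2024-05-12 16:03 UTC ≤ query < 2024-11-19 18:52 UTC
14·60 + 58 + 135 = 1033 min
1033 = 0·1440 + 1033; 1033 = 17·60 + 13 → 17:13, same day
→ 2024-11-19 17:13 QPK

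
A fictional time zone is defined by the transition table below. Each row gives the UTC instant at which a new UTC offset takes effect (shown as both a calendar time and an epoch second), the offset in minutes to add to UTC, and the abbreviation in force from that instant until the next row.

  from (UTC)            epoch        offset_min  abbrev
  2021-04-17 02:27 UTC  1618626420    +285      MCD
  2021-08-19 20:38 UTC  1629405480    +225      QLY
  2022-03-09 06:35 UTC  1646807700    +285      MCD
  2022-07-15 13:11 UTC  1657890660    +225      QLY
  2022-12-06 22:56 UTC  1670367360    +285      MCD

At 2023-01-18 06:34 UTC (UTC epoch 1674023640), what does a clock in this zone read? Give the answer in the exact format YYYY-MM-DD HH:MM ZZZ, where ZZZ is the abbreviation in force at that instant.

Query: 2023-01-18 06:34 UTC
Rule 5/5 (MCD, +04:45): 2022-12-06 22:56 UTC ≤ query < +∞
6·60 + 34 + 285 = 679 min
679 = 0·1440 + 679; 679 = 11·60 + 19 → 11:19, same day
→ 2023-01-18 11:19 MCD

2023-01-18 11:19 MCD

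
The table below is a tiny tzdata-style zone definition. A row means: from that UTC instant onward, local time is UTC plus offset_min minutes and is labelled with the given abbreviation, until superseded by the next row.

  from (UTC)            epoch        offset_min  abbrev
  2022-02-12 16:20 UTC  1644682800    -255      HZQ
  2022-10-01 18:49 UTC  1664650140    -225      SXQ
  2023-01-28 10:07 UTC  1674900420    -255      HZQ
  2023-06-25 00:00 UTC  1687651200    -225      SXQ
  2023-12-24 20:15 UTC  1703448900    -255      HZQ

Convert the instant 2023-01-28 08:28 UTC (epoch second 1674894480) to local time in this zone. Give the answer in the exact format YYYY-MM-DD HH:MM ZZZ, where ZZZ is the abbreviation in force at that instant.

Query: 2023-01-28 08:28 UTC
Rule 2/5 (SXQ, -03:45): 2022-10-01 18:49 UTC ≤ query < 2023-01-28 10:07 UTC
8·60 + 28 - 225 = 283 min
283 = 0·1440 + 283; 283 = 4·60 + 43 → 04:43, same day
→ 2023-01-28 04:43 SXQ

2023-01-28 04:43 SXQ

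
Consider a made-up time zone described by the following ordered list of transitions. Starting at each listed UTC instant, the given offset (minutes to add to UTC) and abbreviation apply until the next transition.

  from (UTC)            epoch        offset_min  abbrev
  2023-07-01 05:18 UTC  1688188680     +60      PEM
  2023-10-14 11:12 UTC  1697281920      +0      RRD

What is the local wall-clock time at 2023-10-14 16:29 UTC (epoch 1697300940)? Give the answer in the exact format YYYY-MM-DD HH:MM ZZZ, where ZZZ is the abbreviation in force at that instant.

Query: 2023-10-14 16:29 UTC
Rule 2/2 (RRD, +00:00): 2023-10-14 11:12 UTC ≤ query < +∞
16·60 + 29 + 0 = 989 min
989 = 0·1440 + 989; 989 = 16·60 + 29 → 16:29, same day
→ 2023-10-14 16:29 RRD

2023-10-14 16:29 RRD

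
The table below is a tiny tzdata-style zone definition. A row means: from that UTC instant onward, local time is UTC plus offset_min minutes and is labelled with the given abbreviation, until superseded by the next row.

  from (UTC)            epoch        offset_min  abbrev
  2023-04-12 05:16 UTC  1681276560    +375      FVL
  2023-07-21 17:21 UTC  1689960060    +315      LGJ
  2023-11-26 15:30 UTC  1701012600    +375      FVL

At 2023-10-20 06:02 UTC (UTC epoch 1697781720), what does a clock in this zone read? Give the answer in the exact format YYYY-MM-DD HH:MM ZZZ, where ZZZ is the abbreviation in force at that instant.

2023-10-20 11:17 LGJ

Query: 2023-10-20 06:02 UTC
Rule 2/3 (LGJ, +05:15): 2023-07-21 17:21 UTC ≤ query < 2023-11-26 15:30 UTC
6·60 + 2 + 315 = 677 min
677 = 0·1440 + 677; 677 = 11·60 + 17 → 11:17, same day
→ 2023-10-20 11:17 LGJ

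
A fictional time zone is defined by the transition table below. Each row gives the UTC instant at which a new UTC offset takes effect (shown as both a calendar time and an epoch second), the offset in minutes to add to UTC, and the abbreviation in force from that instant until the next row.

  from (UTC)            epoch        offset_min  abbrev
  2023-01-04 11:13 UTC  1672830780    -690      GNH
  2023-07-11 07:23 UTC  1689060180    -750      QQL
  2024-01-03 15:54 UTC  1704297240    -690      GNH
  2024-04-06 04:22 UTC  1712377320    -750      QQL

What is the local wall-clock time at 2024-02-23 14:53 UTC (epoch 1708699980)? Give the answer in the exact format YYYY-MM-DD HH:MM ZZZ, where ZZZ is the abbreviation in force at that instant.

Query: 2024-02-23 14:53 UTC
Rule 3/4 (GNH, -11:30): 2024-01-03 15:54 UTC ≤ query < 2024-04-06 04:22 UTC
14·60 + 53 - 690 = 203 min
203 = 0·1440 + 203; 203 = 3·60 + 23 → 03:23, same day
→ 2024-02-23 03:23 GNH

2024-02-23 03:23 GNH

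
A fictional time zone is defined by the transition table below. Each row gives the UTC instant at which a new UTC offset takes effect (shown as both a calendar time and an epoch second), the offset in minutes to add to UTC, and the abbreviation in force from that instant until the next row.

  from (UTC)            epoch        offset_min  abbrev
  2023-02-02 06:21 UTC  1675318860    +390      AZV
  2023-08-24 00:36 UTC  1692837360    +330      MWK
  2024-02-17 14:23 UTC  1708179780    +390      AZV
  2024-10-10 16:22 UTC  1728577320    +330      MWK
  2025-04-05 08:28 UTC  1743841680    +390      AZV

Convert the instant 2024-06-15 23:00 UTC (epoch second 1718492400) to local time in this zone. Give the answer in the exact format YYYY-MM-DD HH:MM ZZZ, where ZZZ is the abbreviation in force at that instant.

Query: 2024-06-15 23:00 UTC
Rule 3/5 (AZV, +06:30): 2024-02-17 14:23 UTC ≤ query < 2024-10-10 16:22 UTC
23·60 + 0 + 390 = 1770 min
1770 = 1·1440 + 330; 330 = 5·60 + 30 → 05:30, 2024-06-15 + 1 day = 2024-06-16
→ 2024-06-16 05:30 AZV

2024-06-16 05:30 AZV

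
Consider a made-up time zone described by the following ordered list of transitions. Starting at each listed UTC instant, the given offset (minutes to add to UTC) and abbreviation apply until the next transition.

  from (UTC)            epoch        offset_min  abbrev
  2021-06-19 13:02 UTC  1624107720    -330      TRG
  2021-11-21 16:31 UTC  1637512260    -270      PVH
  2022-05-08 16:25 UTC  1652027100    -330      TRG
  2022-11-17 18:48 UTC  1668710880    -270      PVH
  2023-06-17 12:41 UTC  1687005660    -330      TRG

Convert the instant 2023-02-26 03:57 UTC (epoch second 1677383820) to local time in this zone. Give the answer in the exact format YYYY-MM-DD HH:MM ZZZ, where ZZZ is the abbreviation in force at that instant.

2023-02-25 23:27 PVH

Query: 2023-02-26 03:57 UTC
Rule 4/5 (PVH, -04:30): 2022-11-17 18:48 UTC ≤ query < 2023-06-17 12:41 UTC
3·60 + 57 - 270 = -33 min
-33 = -1·1440 + 1407; 1407 = 23·60 + 27 → 23:27, 2023-02-26 - 1 day = 2023-02-25
→ 2023-02-25 23:27 PVH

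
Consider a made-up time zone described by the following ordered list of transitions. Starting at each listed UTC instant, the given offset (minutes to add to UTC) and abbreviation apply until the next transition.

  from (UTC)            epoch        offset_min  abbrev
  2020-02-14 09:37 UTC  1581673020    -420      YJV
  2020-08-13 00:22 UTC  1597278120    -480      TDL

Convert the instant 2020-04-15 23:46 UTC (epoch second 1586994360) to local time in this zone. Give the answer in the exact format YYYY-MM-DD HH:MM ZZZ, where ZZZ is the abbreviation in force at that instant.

2020-04-15 16:46 YJV

Query: 2020-04-15 23:46 UTC
Rule 1/2 (YJV, -07:00): 2020-02-14 09:37 UTC ≤ query < 2020-08-13 00:22 UTC
23·60 + 46 - 420 = 1006 min
1006 = 0·1440 + 1006; 1006 = 16·60 + 46 → 16:46, same day
→ 2020-04-15 16:46 YJV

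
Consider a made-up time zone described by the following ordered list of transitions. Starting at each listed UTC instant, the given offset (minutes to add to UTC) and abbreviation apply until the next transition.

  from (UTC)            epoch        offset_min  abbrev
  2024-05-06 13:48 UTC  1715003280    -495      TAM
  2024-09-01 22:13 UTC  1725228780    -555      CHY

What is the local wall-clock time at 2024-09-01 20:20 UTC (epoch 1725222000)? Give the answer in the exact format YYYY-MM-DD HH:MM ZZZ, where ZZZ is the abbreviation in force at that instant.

2024-09-01 12:05 TAM

Query: 2024-09-01 20:20 UTC
Rule 1/2 (TAM, -08:15): 2024-05-06 13:48 UTC ≤ query < 2024-09-01 22:13 UTC
20·60 + 20 - 495 = 725 min
725 = 0·1440 + 725; 725 = 12·60 + 5 → 12:05, same day
→ 2024-09-01 12:05 TAM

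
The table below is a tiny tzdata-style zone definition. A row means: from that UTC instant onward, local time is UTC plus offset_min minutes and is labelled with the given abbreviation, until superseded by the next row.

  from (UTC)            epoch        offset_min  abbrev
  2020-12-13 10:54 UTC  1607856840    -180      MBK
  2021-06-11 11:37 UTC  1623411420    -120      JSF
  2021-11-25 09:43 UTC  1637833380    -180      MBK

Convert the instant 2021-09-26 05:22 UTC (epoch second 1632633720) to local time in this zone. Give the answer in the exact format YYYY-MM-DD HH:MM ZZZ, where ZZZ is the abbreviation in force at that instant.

Query: 2021-09-26 05:22 UTC
Rule 2/3 (JSF, -02:00): 2021-06-11 11:37 UTC ≤ query < 2021-11-25 09:43 UTC
5·60 + 22 - 120 = 202 min
202 = 0·1440 + 202; 202 = 3·60 + 22 → 03:22, same day
→ 2021-09-26 03:22 JSF

2021-09-26 03:22 JSF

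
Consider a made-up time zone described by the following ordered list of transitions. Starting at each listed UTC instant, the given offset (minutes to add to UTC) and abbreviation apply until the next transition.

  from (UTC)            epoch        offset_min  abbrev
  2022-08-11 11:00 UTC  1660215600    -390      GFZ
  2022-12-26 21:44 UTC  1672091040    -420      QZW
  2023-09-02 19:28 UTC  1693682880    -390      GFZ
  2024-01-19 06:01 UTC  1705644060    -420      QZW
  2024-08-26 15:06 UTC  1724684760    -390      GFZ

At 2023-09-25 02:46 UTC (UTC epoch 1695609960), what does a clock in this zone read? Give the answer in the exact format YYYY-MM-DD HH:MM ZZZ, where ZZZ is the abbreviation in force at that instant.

Query: 2023-09-25 02:46 UTC
Rule 3/5 (GFZ, -06:30): 2023-09-02 19:28 UTC ≤ query < 2024-01-19 06:01 UTC
2·60 + 46 - 390 = -224 min
-224 = -1·1440 + 1216; 1216 = 20·60 + 16 → 20:16, 2023-09-25 - 1 day = 2023-09-24
→ 2023-09-24 20:16 GFZ

2023-09-24 20:16 GFZ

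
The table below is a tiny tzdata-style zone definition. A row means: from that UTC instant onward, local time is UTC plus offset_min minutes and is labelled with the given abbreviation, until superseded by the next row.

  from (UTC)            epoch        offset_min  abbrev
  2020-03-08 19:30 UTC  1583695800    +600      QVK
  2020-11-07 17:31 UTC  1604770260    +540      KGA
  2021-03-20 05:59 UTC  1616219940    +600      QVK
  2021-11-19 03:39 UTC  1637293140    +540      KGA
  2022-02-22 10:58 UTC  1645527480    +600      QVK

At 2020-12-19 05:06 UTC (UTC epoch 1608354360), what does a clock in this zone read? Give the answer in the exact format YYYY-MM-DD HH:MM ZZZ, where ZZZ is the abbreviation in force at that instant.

2020-12-19 14:06 KGA

Query: 2020-12-19 05:06 UTC
Rule 2/5 (KGA, +09:00): 2020-11-07 17:31 UTC ≤ query < 2021-03-20 05:59 UTC
5·60 + 6 + 540 = 846 min
846 = 0·1440 + 846; 846 = 14·60 + 6 → 14:06, same day
→ 2020-12-19 14:06 KGA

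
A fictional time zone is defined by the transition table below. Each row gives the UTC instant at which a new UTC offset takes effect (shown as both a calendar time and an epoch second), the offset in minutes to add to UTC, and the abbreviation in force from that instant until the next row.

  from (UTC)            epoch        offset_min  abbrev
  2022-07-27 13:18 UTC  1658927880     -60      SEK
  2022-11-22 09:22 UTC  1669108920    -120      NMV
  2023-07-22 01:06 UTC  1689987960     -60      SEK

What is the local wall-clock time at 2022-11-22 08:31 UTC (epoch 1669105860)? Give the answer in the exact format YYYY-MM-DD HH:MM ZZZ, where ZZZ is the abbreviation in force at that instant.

Query: 2022-11-22 08:31 UTC
Rule 1/3 (SEK, -01:00): 2022-07-27 13:18 UTC ≤ query < 2022-11-22 09:22 UTC
8·60 + 31 - 60 = 451 min
451 = 0·1440 + 451; 451 = 7·60 + 31 → 07:31, same day
→ 2022-11-22 07:31 SEK

2022-11-22 07:31 SEK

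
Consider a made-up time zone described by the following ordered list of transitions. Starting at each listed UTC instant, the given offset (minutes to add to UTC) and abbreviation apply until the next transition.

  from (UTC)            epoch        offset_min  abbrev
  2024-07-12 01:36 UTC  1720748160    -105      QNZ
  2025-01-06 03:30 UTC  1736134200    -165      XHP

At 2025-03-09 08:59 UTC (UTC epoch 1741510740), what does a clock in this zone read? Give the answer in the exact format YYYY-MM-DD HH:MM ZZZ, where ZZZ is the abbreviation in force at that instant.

2025-03-09 06:14 XHP

Query: 2025-03-09 08:59 UTC
Rule 2/2 (XHP, -02:45): 2025-01-06 03:30 UTC ≤ query < +∞
8·60 + 59 - 165 = 374 min
374 = 0·1440 + 374; 374 = 6·60 + 14 → 06:14, same day
→ 2025-03-09 06:14 XHP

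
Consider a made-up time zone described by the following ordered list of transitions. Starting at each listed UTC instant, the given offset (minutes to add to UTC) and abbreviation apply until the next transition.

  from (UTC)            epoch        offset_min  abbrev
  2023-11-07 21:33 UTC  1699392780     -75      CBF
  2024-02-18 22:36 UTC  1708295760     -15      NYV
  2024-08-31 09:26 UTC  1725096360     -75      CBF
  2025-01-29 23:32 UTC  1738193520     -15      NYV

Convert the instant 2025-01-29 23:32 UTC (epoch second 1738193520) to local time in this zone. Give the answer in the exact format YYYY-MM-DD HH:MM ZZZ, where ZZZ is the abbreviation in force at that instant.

2025-01-29 23:17 NYV

Query: 2025-01-29 23:32 UTC
Rule 4/4 (NYV, -00:15): 2025-01-29 23:32 UTC ≤ query < +∞
23·60 + 32 - 15 = 1397 min
1397 = 0·1440 + 1397; 1397 = 23·60 + 17 → 23:17, same day
→ 2025-01-29 23:17 NYV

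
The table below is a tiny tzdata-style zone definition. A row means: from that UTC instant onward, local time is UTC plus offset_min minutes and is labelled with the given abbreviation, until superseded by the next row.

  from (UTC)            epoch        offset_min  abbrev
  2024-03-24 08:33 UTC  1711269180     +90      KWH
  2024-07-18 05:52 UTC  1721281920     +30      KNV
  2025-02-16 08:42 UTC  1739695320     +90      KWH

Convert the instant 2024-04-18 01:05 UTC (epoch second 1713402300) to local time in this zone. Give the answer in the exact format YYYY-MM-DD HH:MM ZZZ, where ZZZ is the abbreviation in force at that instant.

2024-04-18 02:35 KWH

Query: 2024-04-18 01:05 UTC
Rule 1/3 (KWH, +01:30): 2024-03-24 08:33 UTC ≤ query < 2024-07-18 05:52 UTC
1·60 + 5 + 90 = 155 min
155 = 0·1440 + 155; 155 = 2·60 + 35 → 02:35, same day
→ 2024-04-18 02:35 KWH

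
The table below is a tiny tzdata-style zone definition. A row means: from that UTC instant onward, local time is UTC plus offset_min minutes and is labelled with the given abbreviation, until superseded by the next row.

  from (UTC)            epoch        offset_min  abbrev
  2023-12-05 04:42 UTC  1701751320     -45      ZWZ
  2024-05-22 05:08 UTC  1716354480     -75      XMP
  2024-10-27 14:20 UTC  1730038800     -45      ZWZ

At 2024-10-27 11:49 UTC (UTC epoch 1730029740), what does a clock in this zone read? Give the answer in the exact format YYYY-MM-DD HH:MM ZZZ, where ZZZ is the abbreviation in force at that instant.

2024-10-27 10:34 XMP

Query: 2024-10-27 11:49 UTC
Rule 2/3 (XMP, -01:15): 2024-05-22 05:08 UTC ≤ query < 2024-10-27 14:20 UTC
11·60 + 49 - 75 = 634 min
634 = 0·1440 + 634; 634 = 10·60 + 34 → 10:34, same day
→ 2024-10-27 10:34 XMP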